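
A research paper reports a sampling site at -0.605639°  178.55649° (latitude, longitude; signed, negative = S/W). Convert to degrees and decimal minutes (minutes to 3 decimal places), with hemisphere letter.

0° 36.338′ S, 178° 33.389′ E

Latitude is negative → S; |value| = 0.605639
φ: 0° + 0.605639 × 60 = 0° 36.33834′
Longitude: fractional part 0.556490 → 33.38940 minutes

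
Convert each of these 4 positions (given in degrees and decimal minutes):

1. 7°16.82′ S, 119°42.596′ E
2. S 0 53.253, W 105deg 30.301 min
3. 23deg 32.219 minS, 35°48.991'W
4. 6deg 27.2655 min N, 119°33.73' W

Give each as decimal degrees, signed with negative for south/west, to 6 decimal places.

Point 1:
  Latitude: 16.82′ = 0.280333°; total 7.2803333
  S → negative
  Lon: 42.596′ = 0.709933°; total 119.7099333
  E → positive
Point 2:
  Latitude: 0 + 53.253/60 = 0.8875500
  S → negative
  Longitude: 105 + 30.301/60 = 105.5050167
  hemisphere W, so the sign is −
Point 3:
  Lat: 23 + 32.219/60 = 23.5369833
  S ⇒ negate
  λ: 48.991′ = 0.816517°; total 35.8165167
  W → negative
Point 4:
  Lat: 27.2655′ = 0.454425°; total 6.4544250
  N → positive
  Lon: 33.73′ = 0.562167°; total 119.5621667
  W ⇒ negate

1. -7.280333, 119.709933
2. -0.887550, -105.505017
3. -23.536983, -35.816517
4. 6.454425, -119.562167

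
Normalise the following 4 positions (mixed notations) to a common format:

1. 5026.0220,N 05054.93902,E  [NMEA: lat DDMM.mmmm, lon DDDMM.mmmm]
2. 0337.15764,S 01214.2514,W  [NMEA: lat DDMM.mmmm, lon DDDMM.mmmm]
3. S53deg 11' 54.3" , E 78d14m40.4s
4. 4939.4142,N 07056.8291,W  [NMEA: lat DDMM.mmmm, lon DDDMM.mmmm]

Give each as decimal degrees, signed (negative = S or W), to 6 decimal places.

Point 1:
  Latitude: split at 2 digits → 50° and 26.022′; 50 + 26.022/60 = 50.4337000
  N → positive
  Longitude: degrees = first 3 digits = 50, minutes = 54.93902; 50 + 54.93902/60 = 50.9156503
  E ⇒ keep positive
Point 2:
  Lat: degrees = first 2 digits = 3, minutes = 37.15764; 3 + 37.15764/60 = 3.6192940
  hemisphere S, so the sign is −
  Lon: degrees = first 3 digits = 12, minutes = 14.2514; 12 + 14.2514/60 = 12.2375233
  hemisphere W, so the sign is −
Point 3:
  Latitude: 53 + 11/60 + 54.3/3600 = 53.1984167
  S → negative
  Longitude: 78° + 14/60 + 40.4/3600 = 78 + 0.233333 + 0.011222 = 78.2445556
  E → positive
Point 4:
  Lat: degrees = first 2 digits = 49, minutes = 39.4142; 49 + 39.4142/60 = 49.6569033
  N → positive
  Longitude: split at 3 digits → 070° and 56.8291′; 70 + 56.8291/60 = 70.9471517
  W → negative

1. 50.433700, 50.915650
2. -3.619294, -12.237523
3. -53.198417, 78.244556
4. 49.656903, -70.947152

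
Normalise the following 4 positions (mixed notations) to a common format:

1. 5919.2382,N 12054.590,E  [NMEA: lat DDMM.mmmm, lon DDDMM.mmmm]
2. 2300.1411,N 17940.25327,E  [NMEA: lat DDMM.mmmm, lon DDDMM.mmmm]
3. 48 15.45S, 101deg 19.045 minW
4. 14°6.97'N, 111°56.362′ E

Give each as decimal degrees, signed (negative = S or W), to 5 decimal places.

1. 59.32064, 120.90983
2. 23.00235, 179.67089
3. -48.25750, -101.31742
4. 14.11617, 111.93937

Point 1:
  Lat: split at 2 digits → 59° and 19.2382′; 59 + 19.2382/60 = 59.320637
  N ⇒ keep positive
  Longitude: degrees = first 3 digits = 120, minutes = 54.59; 120 + 54.59/60 = 120.909833
  E ⇒ keep positive
Point 2:
  Latitude: split at 2 digits → 23° and 0.1411′; 23 + 0.1411/60 = 23.002352
  N → positive
  Longitude: degrees = first 3 digits = 179, minutes = 40.25327; 179 + 40.25327/60 = 179.670888
  E → positive
Point 3:
  φ: 15.45′ = 0.257500°; total 48.257500
  S → negative
  λ: 101 + 19.045/60 = 101.317417
  W → negative
Point 4:
  Latitude: 14 + 6.97/60 = 14.116167
  N ⇒ keep positive
  Longitude: 111 + 56.362/60 = 111.939367
  E ⇒ keep positive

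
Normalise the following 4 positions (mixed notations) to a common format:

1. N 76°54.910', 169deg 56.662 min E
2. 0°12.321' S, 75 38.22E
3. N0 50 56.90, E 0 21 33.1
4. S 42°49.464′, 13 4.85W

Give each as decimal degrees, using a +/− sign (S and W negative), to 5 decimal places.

Point 1:
  φ: 76 + 54.91/60 = 76.915167
  N ⇒ keep positive
  Longitude: 169 + 56.662/60 = 169.944367
  E ⇒ keep positive
Point 2:
  Latitude: 0 + 12.321/60 = 0.205350
  S → negative
  Lon: 38.22′ = 0.637000°; total 75.637000
  E ⇒ keep positive
Point 3:
  Latitude: 50′ + 56.9″ = 50.94833′; 0 + 50.94833/60 = 0.849139
  N ⇒ keep positive
  Lon: 0 + 21/60 + 33.1/3600 = 0.359194
  E ⇒ keep positive
Point 4:
  φ: 49.464′ = 0.824400°; total 42.824400
  hemisphere S, so the sign is −
  Longitude: 13 + 4.85/60 = 13.080833
  hemisphere W, so the sign is −

1. 76.91517, 169.94437
2. -0.20535, 75.63700
3. 0.84914, 0.35919
4. -42.82440, -13.08083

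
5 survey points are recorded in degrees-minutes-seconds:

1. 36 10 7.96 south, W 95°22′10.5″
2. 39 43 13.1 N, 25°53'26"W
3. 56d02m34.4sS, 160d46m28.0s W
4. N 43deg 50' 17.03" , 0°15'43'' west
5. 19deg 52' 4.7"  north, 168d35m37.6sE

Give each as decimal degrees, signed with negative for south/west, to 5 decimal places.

Point 1:
  Lat: 10′ + 7.96″ = 10.13267′; 36 + 10.13267/60 = 36.168878
  S ⇒ negate
  Lon: 95 + 22/60 + 10.5/3600 = 95.369583
  W ⇒ negate
Point 2:
  Latitude: 39 + 43/60 + 13.1/3600 = 39.720306
  N ⇒ keep positive
  λ: 53′ + 26″ = 53.43333′; 25 + 53.43333/60 = 25.890556
  hemisphere W, so the sign is −
Point 3:
  Latitude: 2′ + 34.4″ = 2.57333′; 56 + 2.57333/60 = 56.042889
  S → negative
  Lon: 46′ + 28″ = 46.46667′; 160 + 46.46667/60 = 160.774444
  hemisphere W, so the sign is −
Point 4:
  φ: 43 + 50/60 + 17.03/3600 = 43.838064
  N → positive
  Longitude: 0 + 15/60 + 43/3600 = 0.261944
  W ⇒ negate
Point 5:
  Lat: 52′ + 4.7″ = 52.07833′; 19 + 52.07833/60 = 19.867972
  N ⇒ keep positive
  Lon: 35′ + 37.6″ = 35.62667′; 168 + 35.62667/60 = 168.593778
  E ⇒ keep positive

1. -36.16888, -95.36958
2. 39.72031, -25.89056
3. -56.04289, -160.77444
4. 43.83806, -0.26194
5. 19.86797, 168.59378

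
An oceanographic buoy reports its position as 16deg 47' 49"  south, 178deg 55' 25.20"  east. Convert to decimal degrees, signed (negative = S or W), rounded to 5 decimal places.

-16.79694, 178.92367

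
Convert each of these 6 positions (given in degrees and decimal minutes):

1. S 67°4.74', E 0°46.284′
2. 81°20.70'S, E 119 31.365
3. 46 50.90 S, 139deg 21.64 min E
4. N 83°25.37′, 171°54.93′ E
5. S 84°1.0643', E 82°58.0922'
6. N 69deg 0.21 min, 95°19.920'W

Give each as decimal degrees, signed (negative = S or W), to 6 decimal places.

1. -67.079000, 0.771400
2. -81.345000, 119.522750
3. -46.848333, 139.360667
4. 83.422833, 171.915500
5. -84.017738, 82.968203
6. 69.003500, -95.332000

Point 1:
  Lat: 67 + 4.74/60 = 67.0790000
  S → negative
  Lon: 46.284′ = 0.771400°; total 0.7714000
  E ⇒ keep positive
Point 2:
  φ: 20.7′ = 0.345000°; total 81.3450000
  hemisphere S, so the sign is −
  Lon: 119 + 31.365/60 = 119.5227500
  E → positive
Point 3:
  Lat: 46 + 50.9/60 = 46.8483333
  hemisphere S, so the sign is −
  λ: 21.64′ = 0.360667°; total 139.3606667
  E ⇒ keep positive
Point 4:
  Latitude: 83 + 25.37/60 = 83.4228333
  N ⇒ keep positive
  Lon: 54.93′ = 0.915500°; total 171.9155000
  E ⇒ keep positive
Point 5:
  Latitude: 84 + 1.0643/60 = 84.0177383
  hemisphere S, so the sign is −
  Lon: 82 + 58.0922/60 = 82.9682033
  E → positive
Point 6:
  Lat: 0.21′ = 0.003500°; total 69.0035000
  N ⇒ keep positive
  Lon: 95 + 19.92/60 = 95.3320000
  hemisphere W, so the sign is −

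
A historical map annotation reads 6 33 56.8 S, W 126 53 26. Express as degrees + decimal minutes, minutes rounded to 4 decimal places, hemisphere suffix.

6° 33.9467′ S, 126° 53.4333′ W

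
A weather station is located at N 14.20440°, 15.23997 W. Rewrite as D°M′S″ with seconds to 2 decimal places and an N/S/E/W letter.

14°12′15.84″ N, 15°14′23.89″ W

Latitude: 0.204400° → 12.26400′; 0.26400 × 60 = 15.8400″
λ: 0.239970 × 60 = 14.39820′ → 14′, remainder × 60 = 23.8920″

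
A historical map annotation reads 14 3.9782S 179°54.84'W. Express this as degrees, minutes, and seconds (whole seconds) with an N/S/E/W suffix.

φ: 3.97820′ → 3′ and 0.97820 × 60 = 58.69″
λ: 54.84000′ → 54′ and 0.84000 × 60 = 50.40″

14°03′59″ S, 179°54′50″ W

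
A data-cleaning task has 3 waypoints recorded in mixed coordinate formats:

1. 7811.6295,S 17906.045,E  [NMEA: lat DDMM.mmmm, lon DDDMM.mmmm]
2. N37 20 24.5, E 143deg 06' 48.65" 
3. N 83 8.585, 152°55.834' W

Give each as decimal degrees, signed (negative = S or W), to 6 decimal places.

Point 1:
  φ: split at 2 digits → 78° and 11.6295′; 78 + 11.6295/60 = 78.1938250
  hemisphere S, so the sign is −
  Longitude: degrees = first 3 digits = 179, minutes = 6.045; 179 + 6.045/60 = 179.1007500
  E ⇒ keep positive
Point 2:
  φ: 20′ + 24.5″ = 20.40833′; 37 + 20.40833/60 = 37.3401389
  N ⇒ keep positive
  λ: 143 + 6/60 + 48.65/3600 = 143.1135139
  E ⇒ keep positive
Point 3:
  Lat: 83 + 8.585/60 = 83.1430833
  N → positive
  λ: 152 + 55.834/60 = 152.9305667
  hemisphere W, so the sign is −

1. -78.193825, 179.100750
2. 37.340139, 143.113514
3. 83.143083, -152.930567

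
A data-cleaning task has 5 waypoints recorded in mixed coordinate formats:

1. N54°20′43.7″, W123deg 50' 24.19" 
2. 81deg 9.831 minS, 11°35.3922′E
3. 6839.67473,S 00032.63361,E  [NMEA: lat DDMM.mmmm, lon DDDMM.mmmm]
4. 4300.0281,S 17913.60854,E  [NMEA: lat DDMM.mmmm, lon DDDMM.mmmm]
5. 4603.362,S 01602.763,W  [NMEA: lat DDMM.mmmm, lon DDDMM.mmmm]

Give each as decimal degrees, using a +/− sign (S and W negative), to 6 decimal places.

1. 54.345472, -123.840053
2. -81.163850, 11.589870
3. -68.661246, 0.543894
4. -43.000468, 179.226809
5. -46.056033, -16.046050

Point 1:
  Latitude: 54 + 20/60 + 43.7/3600 = 54.3454722
  N → positive
  Lon: 123° + 50/60 + 24.19/3600 = 123 + 0.833333 + 0.006719 = 123.8400528
  W ⇒ negate
Point 2:
  φ: 81 + 9.831/60 = 81.1638500
  S → negative
  λ: 11 + 35.3922/60 = 11.5898700
  E ⇒ keep positive
Point 3:
  Latitude: split at 2 digits → 68° and 39.67473′; 68 + 39.67473/60 = 68.6612455
  S → negative
  Lon: split at 3 digits → 000° and 32.63361′; 0 + 32.63361/60 = 0.5438935
  E ⇒ keep positive
Point 4:
  Latitude: split at 2 digits → 43° and 0.0281′; 43 + 0.0281/60 = 43.0004683
  S ⇒ negate
  Longitude: split at 3 digits → 179° and 13.60854′; 179 + 13.60854/60 = 179.2268090
  E ⇒ keep positive
Point 5:
  φ: split at 2 digits → 46° and 3.362′; 46 + 3.362/60 = 46.0560333
  S → negative
  Longitude: degrees = first 3 digits = 16, minutes = 2.763; 16 + 2.763/60 = 16.0460500
  hemisphere W, so the sign is −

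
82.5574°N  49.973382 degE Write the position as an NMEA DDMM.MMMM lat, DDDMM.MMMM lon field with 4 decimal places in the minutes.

8233.4440,N / 04958.4029,E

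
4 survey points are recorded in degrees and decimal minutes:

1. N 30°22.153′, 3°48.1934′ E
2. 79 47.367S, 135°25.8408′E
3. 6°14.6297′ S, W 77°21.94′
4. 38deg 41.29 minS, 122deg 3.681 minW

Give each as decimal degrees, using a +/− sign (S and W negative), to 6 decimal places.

Point 1:
  Latitude: 22.153′ = 0.369217°; total 30.3692167
  N ⇒ keep positive
  Longitude: 3 + 48.1934/60 = 3.8032233
  E → positive
Point 2:
  Lat: 47.367′ = 0.789450°; total 79.7894500
  hemisphere S, so the sign is −
  Lon: 135 + 25.8408/60 = 135.4306800
  E ⇒ keep positive
Point 3:
  φ: 6 + 14.6297/60 = 6.2438283
  S ⇒ negate
  Lon: 77 + 21.94/60 = 77.3656667
  hemisphere W, so the sign is −
Point 4:
  φ: 41.29′ = 0.688167°; total 38.6881667
  S → negative
  λ: 3.681′ = 0.061350°; total 122.0613500
  W ⇒ negate

1. 30.369217, 3.803223
2. -79.789450, 135.430680
3. -6.243828, -77.365667
4. -38.688167, -122.061350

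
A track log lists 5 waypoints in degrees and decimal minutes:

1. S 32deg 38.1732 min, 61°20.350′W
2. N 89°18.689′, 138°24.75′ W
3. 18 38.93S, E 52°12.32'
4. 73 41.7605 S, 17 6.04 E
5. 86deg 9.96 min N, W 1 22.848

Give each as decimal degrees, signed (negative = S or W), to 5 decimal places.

Point 1:
  φ: 32 + 38.1732/60 = 32.636220
  S ⇒ negate
  Lon: 20.35′ = 0.339167°; total 61.339167
  W ⇒ negate
Point 2:
  Lat: 18.689′ = 0.311483°; total 89.311483
  N → positive
  Longitude: 138 + 24.75/60 = 138.412500
  hemisphere W, so the sign is −
Point 3:
  Lat: 38.93′ = 0.648833°; total 18.648833
  S → negative
  Longitude: 52 + 12.32/60 = 52.205333
  E ⇒ keep positive
Point 4:
  Lat: 41.7605′ = 0.696008°; total 73.696008
  hemisphere S, so the sign is −
  Longitude: 6.04′ = 0.100667°; total 17.100667
  E → positive
Point 5:
  Lat: 9.96′ = 0.166000°; total 86.166000
  N ⇒ keep positive
  Lon: 22.848′ = 0.380800°; total 1.380800
  hemisphere W, so the sign is −

1. -32.63622, -61.33917
2. 89.31148, -138.41250
3. -18.64883, 52.20533
4. -73.69601, 17.10067
5. 86.16600, -1.38080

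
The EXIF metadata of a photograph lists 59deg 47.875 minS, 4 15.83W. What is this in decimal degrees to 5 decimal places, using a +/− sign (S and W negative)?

-59.79792, -4.26383

Lat: 47.875′ = 0.797917°; total 59.797917
hemisphere S, so the sign is −
λ: 4 + 15.83/60 = 4.263833
hemisphere W, so the sign is −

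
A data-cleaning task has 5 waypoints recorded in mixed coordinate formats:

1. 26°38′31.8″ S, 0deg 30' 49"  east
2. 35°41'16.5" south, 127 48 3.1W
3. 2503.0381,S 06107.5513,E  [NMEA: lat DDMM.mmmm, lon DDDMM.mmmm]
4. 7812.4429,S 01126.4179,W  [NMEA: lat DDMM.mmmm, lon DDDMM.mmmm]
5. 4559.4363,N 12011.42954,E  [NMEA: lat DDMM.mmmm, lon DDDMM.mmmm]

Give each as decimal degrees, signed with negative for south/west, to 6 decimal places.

Point 1:
  Latitude: 38′ + 31.8″ = 38.53000′; 26 + 38.53000/60 = 26.6421667
  S ⇒ negate
  λ: 0 + 30/60 + 49/3600 = 0.5136111
  E → positive
Point 2:
  φ: 35 + 41/60 + 16.5/3600 = 35.6879167
  S ⇒ negate
  Lon: 48′ + 3.1″ = 48.05167′; 127 + 48.05167/60 = 127.8008611
  W ⇒ negate
Point 3:
  φ: split at 2 digits → 25° and 3.0381′; 25 + 3.0381/60 = 25.0506350
  S ⇒ negate
  Lon: degrees = first 3 digits = 61, minutes = 7.5513; 61 + 7.5513/60 = 61.1258550
  E → positive
Point 4:
  φ: split at 2 digits → 78° and 12.4429′; 78 + 12.4429/60 = 78.2073817
  S ⇒ negate
  Lon: degrees = first 3 digits = 11, minutes = 26.4179; 11 + 26.4179/60 = 11.4402983
  W → negative
Point 5:
  φ: degrees = first 2 digits = 45, minutes = 59.4363; 45 + 59.4363/60 = 45.9906050
  N ⇒ keep positive
  Lon: degrees = first 3 digits = 120, minutes = 11.42954; 120 + 11.42954/60 = 120.1904923
  E ⇒ keep positive

1. -26.642167, 0.513611
2. -35.687917, -127.800861
3. -25.050635, 61.125855
4. -78.207382, -11.440298
5. 45.990605, 120.190492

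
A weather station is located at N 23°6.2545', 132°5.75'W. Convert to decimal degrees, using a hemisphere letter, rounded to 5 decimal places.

φ: 23 + 6.2545/60 = 23.104242
Lon: 132 + 5.75/60 = 132.095833

23.10424° N, 132.09583° W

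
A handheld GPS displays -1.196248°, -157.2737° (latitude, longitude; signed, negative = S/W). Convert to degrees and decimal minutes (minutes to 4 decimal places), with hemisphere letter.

Latitude is negative → S; |value| = 1.196248
Latitude: minutes = (1.196248 − 1) × 60 = 11.774880
Longitude is negative → W; |value| = 157.273700
λ: minutes = (157.273700 − 157) × 60 = 16.422000

1° 11.7749′ S, 157° 16.4220′ W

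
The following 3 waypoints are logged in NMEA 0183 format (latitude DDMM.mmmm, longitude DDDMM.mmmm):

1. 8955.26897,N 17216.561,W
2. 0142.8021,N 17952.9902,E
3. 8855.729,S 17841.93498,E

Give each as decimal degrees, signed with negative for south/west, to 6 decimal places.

1. 89.921150, -172.276017
2. 1.713368, 179.883170
3. -88.928817, 178.698916

Point 1:
  φ: split at 2 digits → 89° and 55.26897′; 89 + 55.26897/60 = 89.9211495
  N ⇒ keep positive
  Lon: degrees = first 3 digits = 172, minutes = 16.561; 172 + 16.561/60 = 172.2760167
  W → negative
Point 2:
  Lat: split at 2 digits → 01° and 42.8021′; 1 + 42.8021/60 = 1.7133683
  N ⇒ keep positive
  Longitude: split at 3 digits → 179° and 52.9902′; 179 + 52.9902/60 = 179.8831700
  E ⇒ keep positive
Point 3:
  Lat: split at 2 digits → 88° and 55.729′; 88 + 55.729/60 = 88.9288167
  S ⇒ negate
  λ: degrees = first 3 digits = 178, minutes = 41.93498; 178 + 41.93498/60 = 178.6989163
  E ⇒ keep positive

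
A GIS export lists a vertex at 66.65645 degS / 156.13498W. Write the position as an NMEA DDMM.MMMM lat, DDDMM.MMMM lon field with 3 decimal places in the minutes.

6639.387,S / 15608.099,W

Lat: minutes = (66.656450 − 66) × 60 = 39.38700
Lon: fractional part 0.134980 → 8.09880 minutes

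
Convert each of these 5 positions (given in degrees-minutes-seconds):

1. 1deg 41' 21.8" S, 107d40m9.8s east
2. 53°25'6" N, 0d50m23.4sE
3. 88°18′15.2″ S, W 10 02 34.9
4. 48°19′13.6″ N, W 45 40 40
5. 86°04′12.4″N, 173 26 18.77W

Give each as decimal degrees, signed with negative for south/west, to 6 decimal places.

Point 1:
  Latitude: 1° + 41/60 + 21.8/3600 = 1 + 0.683333 + 0.006056 = 1.6893889
  S → negative
  λ: 107° + 40/60 + 9.8/3600 = 107 + 0.666667 + 0.002722 = 107.6693889
  E → positive
Point 2:
  Lat: 25′ + 6″ = 25.10000′; 53 + 25.10000/60 = 53.4183333
  N ⇒ keep positive
  Longitude: 0 + 50/60 + 23.4/3600 = 0.8398333
  E → positive
Point 3:
  Lat: 18′ + 15.2″ = 18.25333′; 88 + 18.25333/60 = 88.3042222
  S → negative
  λ: 10 + 2/60 + 34.9/3600 = 10.0430278
  W ⇒ negate
Point 4:
  Lat: 48° + 19/60 + 13.6/3600 = 48 + 0.316667 + 0.003778 = 48.3204444
  N → positive
  Lon: 45° + 40/60 + 40/3600 = 45 + 0.666667 + 0.011111 = 45.6777778
  hemisphere W, so the sign is −
Point 5:
  φ: 86° + 4/60 + 12.4/3600 = 86 + 0.066667 + 0.003444 = 86.0701111
  N → positive
  λ: 173° + 26/60 + 18.77/3600 = 173 + 0.433333 + 0.005214 = 173.4385472
  hemisphere W, so the sign is −

1. -1.689389, 107.669389
2. 53.418333, 0.839833
3. -88.304222, -10.043028
4. 48.320444, -45.677778
5. 86.070111, -173.438547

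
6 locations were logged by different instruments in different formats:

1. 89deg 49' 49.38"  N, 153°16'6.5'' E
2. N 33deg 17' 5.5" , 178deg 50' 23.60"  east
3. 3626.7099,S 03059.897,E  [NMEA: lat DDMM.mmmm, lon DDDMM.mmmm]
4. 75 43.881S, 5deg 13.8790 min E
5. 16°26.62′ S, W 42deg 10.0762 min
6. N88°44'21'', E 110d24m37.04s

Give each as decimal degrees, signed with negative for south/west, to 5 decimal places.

1. 89.83038, 153.26847
2. 33.28486, 178.83989
3. -36.44517, 30.99828
4. -75.73135, 5.23132
5. -16.44367, -42.16794
6. 88.73917, 110.41029

Point 1:
  Lat: 49′ + 49.38″ = 49.82300′; 89 + 49.82300/60 = 89.830383
  N → positive
  Lon: 153° + 16/60 + 6.5/3600 = 153 + 0.266667 + 0.001806 = 153.268472
  E → positive
Point 2:
  φ: 17′ + 5.5″ = 17.09167′; 33 + 17.09167/60 = 33.284861
  N ⇒ keep positive
  λ: 50′ + 23.6″ = 50.39333′; 178 + 50.39333/60 = 178.839889
  E ⇒ keep positive
Point 3:
  Lat: split at 2 digits → 36° and 26.7099′; 36 + 26.7099/60 = 36.445165
  S ⇒ negate
  Longitude: degrees = first 3 digits = 30, minutes = 59.897; 30 + 59.897/60 = 30.998283
  E → positive
Point 4:
  Latitude: 75 + 43.881/60 = 75.731350
  S → negative
  Lon: 5 + 13.879/60 = 5.231317
  E → positive
Point 5:
  Latitude: 16 + 26.62/60 = 16.443667
  hemisphere S, so the sign is −
  λ: 10.0762′ = 0.167937°; total 42.167937
  W → negative
Point 6:
  Lat: 44′ + 21″ = 44.35000′; 88 + 44.35000/60 = 88.739167
  N → positive
  λ: 24′ + 37.04″ = 24.61733′; 110 + 24.61733/60 = 110.410289
  E ⇒ keep positive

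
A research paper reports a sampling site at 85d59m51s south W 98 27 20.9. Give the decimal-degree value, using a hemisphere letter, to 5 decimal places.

φ: 85° + 59/60 + 51/3600 = 85 + 0.983333 + 0.014167 = 85.997500
Longitude: 98° + 27/60 + 20.9/3600 = 98 + 0.450000 + 0.005806 = 98.455806

85.99750° S, 98.45581° W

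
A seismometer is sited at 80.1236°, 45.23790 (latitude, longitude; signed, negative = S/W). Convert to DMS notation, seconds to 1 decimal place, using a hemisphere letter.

80°07′25.0″ N, 45°14′16.4″ E

φ: 0.123600° → 7.41600′; 0.41600 × 60 = 24.960″
λ: 0.237900° → 14.27400′; 0.27400 × 60 = 16.440″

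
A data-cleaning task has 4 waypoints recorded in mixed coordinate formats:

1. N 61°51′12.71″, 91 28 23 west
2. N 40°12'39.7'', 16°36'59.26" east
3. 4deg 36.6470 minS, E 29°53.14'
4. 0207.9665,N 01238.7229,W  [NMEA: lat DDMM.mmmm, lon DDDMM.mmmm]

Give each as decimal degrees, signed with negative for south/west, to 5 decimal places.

1. 61.85353, -91.47306
2. 40.21103, 16.61646
3. -4.61078, 29.88567
4. 2.13278, -12.64538

Point 1:
  φ: 61° + 51/60 + 12.71/3600 = 61 + 0.850000 + 0.003531 = 61.853531
  N → positive
  Longitude: 91° + 28/60 + 23/3600 = 91 + 0.466667 + 0.006389 = 91.473056
  hemisphere W, so the sign is −
Point 2:
  Lat: 12′ + 39.7″ = 12.66167′; 40 + 12.66167/60 = 40.211028
  N ⇒ keep positive
  λ: 36′ + 59.26″ = 36.98767′; 16 + 36.98767/60 = 16.616461
  E → positive
Point 3:
  Lat: 4 + 36.647/60 = 4.610783
  hemisphere S, so the sign is −
  Longitude: 29 + 53.14/60 = 29.885667
  E ⇒ keep positive
Point 4:
  Lat: split at 2 digits → 02° and 7.9665′; 2 + 7.9665/60 = 2.132775
  N ⇒ keep positive
  Lon: degrees = first 3 digits = 12, minutes = 38.7229; 12 + 38.7229/60 = 12.645382
  W ⇒ negate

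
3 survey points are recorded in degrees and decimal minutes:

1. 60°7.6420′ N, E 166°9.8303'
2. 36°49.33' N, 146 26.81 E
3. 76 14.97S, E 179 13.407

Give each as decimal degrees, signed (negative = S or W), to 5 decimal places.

Point 1:
  Latitude: 60 + 7.642/60 = 60.127367
  N ⇒ keep positive
  Lon: 166 + 9.8303/60 = 166.163838
  E ⇒ keep positive
Point 2:
  φ: 49.33′ = 0.822167°; total 36.822167
  N → positive
  Lon: 146 + 26.81/60 = 146.446833
  E → positive
Point 3:
  φ: 14.97′ = 0.249500°; total 76.249500
  S ⇒ negate
  λ: 13.407′ = 0.223450°; total 179.223450
  E ⇒ keep positive

1. 60.12737, 166.16384
2. 36.82217, 146.44683
3. -76.24950, 179.22345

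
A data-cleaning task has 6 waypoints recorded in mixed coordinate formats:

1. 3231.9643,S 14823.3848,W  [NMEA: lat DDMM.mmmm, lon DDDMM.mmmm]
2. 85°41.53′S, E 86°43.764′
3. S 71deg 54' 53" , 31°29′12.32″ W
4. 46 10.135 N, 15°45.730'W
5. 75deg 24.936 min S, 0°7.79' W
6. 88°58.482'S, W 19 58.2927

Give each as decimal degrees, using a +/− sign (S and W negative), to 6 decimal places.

1. -32.532738, -148.389747
2. -85.692167, 86.729400
3. -71.914722, -31.486756
4. 46.168917, -15.762167
5. -75.415600, -0.129833
6. -88.974700, -19.971545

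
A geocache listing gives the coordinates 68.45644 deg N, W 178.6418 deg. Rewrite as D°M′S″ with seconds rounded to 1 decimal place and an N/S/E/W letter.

Lat: 0.456440° → 27.38640′; 0.38640 × 60 = 23.184″
λ: 0.641800 × 60 = 38.50800′ → 38′, remainder × 60 = 30.480″

68°27′23.2″ N, 178°38′30.5″ W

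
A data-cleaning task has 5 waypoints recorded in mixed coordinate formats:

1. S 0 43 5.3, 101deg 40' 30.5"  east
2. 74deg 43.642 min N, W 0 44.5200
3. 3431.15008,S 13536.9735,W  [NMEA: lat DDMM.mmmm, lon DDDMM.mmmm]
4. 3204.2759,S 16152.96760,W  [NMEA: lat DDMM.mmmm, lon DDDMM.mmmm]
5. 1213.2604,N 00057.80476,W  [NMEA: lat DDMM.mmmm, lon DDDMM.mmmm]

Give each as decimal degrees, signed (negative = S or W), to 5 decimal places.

1. -0.71814, 101.67514
2. 74.72737, -0.74200
3. -34.51917, -135.61623
4. -32.07127, -161.88279
5. 12.22101, -0.96341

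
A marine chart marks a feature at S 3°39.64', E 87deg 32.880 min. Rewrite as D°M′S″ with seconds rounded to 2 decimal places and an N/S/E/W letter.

Lat: fractional minutes 0.64000 × 60 = 38.4000″
Longitude: 32.88000′ → 32′ and 0.88000 × 60 = 52.8000″

3°39′38.40″ S, 87°32′52.80″ E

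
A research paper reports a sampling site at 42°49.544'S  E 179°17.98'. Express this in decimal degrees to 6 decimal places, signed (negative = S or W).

Latitude: 42 + 49.544/60 = 42.8257333
S → negative
Lon: 17.98′ = 0.299667°; total 179.2996667
E ⇒ keep positive

-42.825733, 179.299667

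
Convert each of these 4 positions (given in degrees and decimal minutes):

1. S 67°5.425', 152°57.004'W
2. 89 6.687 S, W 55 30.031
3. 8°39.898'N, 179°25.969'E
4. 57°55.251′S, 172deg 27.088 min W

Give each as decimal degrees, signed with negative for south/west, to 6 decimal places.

Point 1:
  Latitude: 67 + 5.425/60 = 67.0904167
  hemisphere S, so the sign is −
  λ: 57.004′ = 0.950067°; total 152.9500667
  W → negative
Point 2:
  Latitude: 6.687′ = 0.111450°; total 89.1114500
  S → negative
  Longitude: 30.031′ = 0.500517°; total 55.5005167
  W → negative
Point 3:
  Lat: 39.898′ = 0.664967°; total 8.6649667
  N ⇒ keep positive
  Longitude: 179 + 25.969/60 = 179.4328167
  E → positive
Point 4:
  φ: 55.251′ = 0.920850°; total 57.9208500
  S ⇒ negate
  λ: 172 + 27.088/60 = 172.4514667
  W → negative

1. -67.090417, -152.950067
2. -89.111450, -55.500517
3. 8.664967, 179.432817
4. -57.920850, -172.451467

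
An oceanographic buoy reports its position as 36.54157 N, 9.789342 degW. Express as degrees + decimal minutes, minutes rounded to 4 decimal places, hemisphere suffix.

36° 32.4942′ N, 9° 47.3605′ W

φ: 36° + 0.541570 × 60 = 36° 32.494200′
Longitude: 9° + 0.789342 × 60 = 9° 47.360520′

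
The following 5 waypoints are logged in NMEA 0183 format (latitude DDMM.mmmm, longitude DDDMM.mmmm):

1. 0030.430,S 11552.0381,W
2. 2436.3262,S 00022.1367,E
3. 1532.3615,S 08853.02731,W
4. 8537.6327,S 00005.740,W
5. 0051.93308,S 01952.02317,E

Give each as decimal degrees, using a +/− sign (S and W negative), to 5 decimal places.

1. -0.50717, -115.86730
2. -24.60544, 0.36895
3. -15.53936, -88.88379
4. -85.62721, -0.09567
5. -0.86555, 19.86705

Point 1:
  Lat: degrees = first 2 digits = 0, minutes = 30.43; 0 + 30.43/60 = 0.507167
  S ⇒ negate
  Lon: degrees = first 3 digits = 115, minutes = 52.0381; 115 + 52.0381/60 = 115.867302
  hemisphere W, so the sign is −
Point 2:
  Lat: degrees = first 2 digits = 24, minutes = 36.3262; 24 + 36.3262/60 = 24.605437
  hemisphere S, so the sign is −
  Lon: degrees = first 3 digits = 0, minutes = 22.1367; 0 + 22.1367/60 = 0.368945
  E → positive
Point 3:
  Lat: split at 2 digits → 15° and 32.3615′; 15 + 32.3615/60 = 15.539358
  S ⇒ negate
  Longitude: degrees = first 3 digits = 88, minutes = 53.02731; 88 + 53.02731/60 = 88.883789
  W → negative
Point 4:
  φ: degrees = first 2 digits = 85, minutes = 37.6327; 85 + 37.6327/60 = 85.627212
  hemisphere S, so the sign is −
  Lon: split at 3 digits → 000° and 5.74′; 0 + 5.74/60 = 0.095667
  hemisphere W, so the sign is −
Point 5:
  Lat: degrees = first 2 digits = 0, minutes = 51.93308; 0 + 51.93308/60 = 0.865551
  S → negative
  λ: degrees = first 3 digits = 19, minutes = 52.02317; 19 + 52.02317/60 = 19.867053
  E → positive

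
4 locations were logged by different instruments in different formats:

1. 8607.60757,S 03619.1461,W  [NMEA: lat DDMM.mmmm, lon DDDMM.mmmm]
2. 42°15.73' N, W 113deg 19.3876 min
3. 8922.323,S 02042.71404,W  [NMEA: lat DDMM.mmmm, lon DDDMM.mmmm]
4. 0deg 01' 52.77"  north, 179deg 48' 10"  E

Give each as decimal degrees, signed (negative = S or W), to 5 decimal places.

1. -86.12679, -36.31910
2. 42.26217, -113.32313
3. -89.37205, -20.71190
4. 0.03133, 179.80278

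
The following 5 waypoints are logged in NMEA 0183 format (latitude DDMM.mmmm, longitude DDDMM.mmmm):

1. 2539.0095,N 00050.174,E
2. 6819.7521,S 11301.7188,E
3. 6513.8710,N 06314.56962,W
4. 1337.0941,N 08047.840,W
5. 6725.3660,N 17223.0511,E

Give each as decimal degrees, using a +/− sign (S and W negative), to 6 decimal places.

1. 25.650158, 0.836233
2. -68.329202, 113.028647
3. 65.231183, -63.242827
4. 13.618235, -80.797333
5. 67.422767, 172.384185

Point 1:
  Latitude: degrees = first 2 digits = 25, minutes = 39.0095; 25 + 39.0095/60 = 25.6501583
  N ⇒ keep positive
  Lon: split at 3 digits → 000° and 50.174′; 0 + 50.174/60 = 0.8362333
  E ⇒ keep positive
Point 2:
  Lat: degrees = first 2 digits = 68, minutes = 19.7521; 68 + 19.7521/60 = 68.3292017
  S ⇒ negate
  λ: split at 3 digits → 113° and 1.7188′; 113 + 1.7188/60 = 113.0286467
  E → positive
Point 3:
  Latitude: split at 2 digits → 65° and 13.871′; 65 + 13.871/60 = 65.2311833
  N ⇒ keep positive
  λ: split at 3 digits → 063° and 14.56962′; 63 + 14.56962/60 = 63.2428270
  W → negative
Point 4:
  Latitude: split at 2 digits → 13° and 37.0941′; 13 + 37.0941/60 = 13.6182350
  N → positive
  λ: split at 3 digits → 080° and 47.84′; 80 + 47.84/60 = 80.7973333
  W → negative
Point 5:
  Latitude: degrees = first 2 digits = 67, minutes = 25.366; 67 + 25.366/60 = 67.4227667
  N → positive
  Longitude: degrees = first 3 digits = 172, minutes = 23.0511; 172 + 23.0511/60 = 172.3841850
  E ⇒ keep positive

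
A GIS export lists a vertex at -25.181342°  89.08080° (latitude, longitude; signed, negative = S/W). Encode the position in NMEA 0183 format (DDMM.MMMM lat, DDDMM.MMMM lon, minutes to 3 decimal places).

2510.881,S / 08904.848,E

Latitude is negative → S; |value| = 25.181342
φ: fractional part 0.181342 → 10.88052 minutes
Lon: minutes = (89.080800 − 89) × 60 = 4.84800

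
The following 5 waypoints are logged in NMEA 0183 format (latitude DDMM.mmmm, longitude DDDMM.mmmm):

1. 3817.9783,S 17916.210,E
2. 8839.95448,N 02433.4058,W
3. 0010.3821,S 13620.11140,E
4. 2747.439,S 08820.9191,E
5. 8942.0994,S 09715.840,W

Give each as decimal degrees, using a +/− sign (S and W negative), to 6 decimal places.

1. -38.299638, 179.270167
2. 88.665908, -24.556763
3. -0.173035, 136.335190
4. -27.790650, 88.348652
5. -89.701657, -97.264000

Point 1:
  Lat: degrees = first 2 digits = 38, minutes = 17.9783; 38 + 17.9783/60 = 38.2996383
  S ⇒ negate
  Lon: degrees = first 3 digits = 179, minutes = 16.21; 179 + 16.21/60 = 179.2701667
  E → positive
Point 2:
  φ: split at 2 digits → 88° and 39.95448′; 88 + 39.95448/60 = 88.6659080
  N ⇒ keep positive
  Lon: degrees = first 3 digits = 24, minutes = 33.4058; 24 + 33.4058/60 = 24.5567633
  hemisphere W, so the sign is −
Point 3:
  Latitude: split at 2 digits → 00° and 10.3821′; 0 + 10.3821/60 = 0.1730350
  S → negative
  Lon: split at 3 digits → 136° and 20.1114′; 136 + 20.1114/60 = 136.3351900
  E → positive
Point 4:
  φ: degrees = first 2 digits = 27, minutes = 47.439; 27 + 47.439/60 = 27.7906500
  S ⇒ negate
  λ: split at 3 digits → 088° and 20.9191′; 88 + 20.9191/60 = 88.3486517
  E → positive
Point 5:
  Latitude: degrees = first 2 digits = 89, minutes = 42.0994; 89 + 42.0994/60 = 89.7016567
  S ⇒ negate
  Lon: degrees = first 3 digits = 97, minutes = 15.84; 97 + 15.84/60 = 97.2640000
  W ⇒ negate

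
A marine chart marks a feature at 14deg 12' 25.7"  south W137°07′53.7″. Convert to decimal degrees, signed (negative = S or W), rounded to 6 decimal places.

φ: 12′ + 25.7″ = 12.42833′; 14 + 12.42833/60 = 14.2071389
S ⇒ negate
λ: 137° + 7/60 + 53.7/3600 = 137 + 0.116667 + 0.014917 = 137.1315833
hemisphere W, so the sign is −

-14.207139, -137.131583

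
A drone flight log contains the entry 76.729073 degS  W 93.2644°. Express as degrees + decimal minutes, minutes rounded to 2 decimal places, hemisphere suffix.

Lat: 76° + 0.729073 × 60 = 76° 43.7444′
Longitude: fractional part 0.264400 → 15.8640 minutes

76° 43.74′ S, 93° 15.86′ W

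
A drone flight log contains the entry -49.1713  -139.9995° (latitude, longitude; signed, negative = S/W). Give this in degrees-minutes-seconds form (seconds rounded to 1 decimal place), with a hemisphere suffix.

Latitude is negative → S; |value| = 49.171300
Lat: 0.171300° → 10.27800′; 0.27800 × 60 = 16.680″
Longitude is negative → W; |value| = 139.999500
Lon: whole degrees 139; 59.97000′ → 59′ and 58.200″

49°10′16.7″ S, 139°59′58.2″ W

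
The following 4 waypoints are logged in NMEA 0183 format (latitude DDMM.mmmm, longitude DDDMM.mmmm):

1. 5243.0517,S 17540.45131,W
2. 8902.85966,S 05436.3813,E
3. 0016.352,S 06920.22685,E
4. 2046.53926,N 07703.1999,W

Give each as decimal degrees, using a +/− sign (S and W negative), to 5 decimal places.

1. -52.71753, -175.67419
2. -89.04766, 54.60636
3. -0.27253, 69.33711
4. 20.77565, -77.05333

Point 1:
  Latitude: degrees = first 2 digits = 52, minutes = 43.0517; 52 + 43.0517/60 = 52.717528
  S → negative
  Lon: split at 3 digits → 175° and 40.45131′; 175 + 40.45131/60 = 175.674189
  W ⇒ negate
Point 2:
  φ: split at 2 digits → 89° and 2.85966′; 89 + 2.85966/60 = 89.047661
  S ⇒ negate
  Lon: degrees = first 3 digits = 54, minutes = 36.3813; 54 + 36.3813/60 = 54.606355
  E ⇒ keep positive
Point 3:
  Lat: split at 2 digits → 00° and 16.352′; 0 + 16.352/60 = 0.272533
  hemisphere S, so the sign is −
  λ: degrees = first 3 digits = 69, minutes = 20.22685; 69 + 20.22685/60 = 69.337114
  E → positive
Point 4:
  Lat: split at 2 digits → 20° and 46.53926′; 20 + 46.53926/60 = 20.775654
  N ⇒ keep positive
  Longitude: split at 3 digits → 077° and 3.1999′; 77 + 3.1999/60 = 77.053332
  W ⇒ negate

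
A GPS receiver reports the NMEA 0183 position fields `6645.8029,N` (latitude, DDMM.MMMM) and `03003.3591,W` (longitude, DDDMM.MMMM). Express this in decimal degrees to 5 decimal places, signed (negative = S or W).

66.76338, -30.05599

φ: degrees = first 2 digits = 66, minutes = 45.8029; 66 + 45.8029/60 = 66.763382
N → positive
Longitude: degrees = first 3 digits = 30, minutes = 3.3591; 30 + 3.3591/60 = 30.055985
W → negative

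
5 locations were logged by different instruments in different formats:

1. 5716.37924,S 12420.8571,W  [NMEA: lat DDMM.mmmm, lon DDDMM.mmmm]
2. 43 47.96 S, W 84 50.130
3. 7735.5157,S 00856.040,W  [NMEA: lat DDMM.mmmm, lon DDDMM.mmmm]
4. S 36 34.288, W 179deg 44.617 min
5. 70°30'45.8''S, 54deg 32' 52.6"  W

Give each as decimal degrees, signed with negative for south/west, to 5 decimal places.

1. -57.27299, -124.34762
2. -43.79933, -84.83550
3. -77.59193, -8.93400
4. -36.57147, -179.74362
5. -70.51272, -54.54794

Point 1:
  φ: degrees = first 2 digits = 57, minutes = 16.37924; 57 + 16.37924/60 = 57.272987
  S → negative
  Lon: degrees = first 3 digits = 124, minutes = 20.8571; 124 + 20.8571/60 = 124.347618
  W ⇒ negate
Point 2:
  Latitude: 47.96′ = 0.799333°; total 43.799333
  hemisphere S, so the sign is −
  λ: 84 + 50.13/60 = 84.835500
  W → negative
Point 3:
  Latitude: degrees = first 2 digits = 77, minutes = 35.5157; 77 + 35.5157/60 = 77.591928
  hemisphere S, so the sign is −
  Lon: degrees = first 3 digits = 8, minutes = 56.04; 8 + 56.04/60 = 8.934000
  hemisphere W, so the sign is −
Point 4:
  φ: 36 + 34.288/60 = 36.571467
  S ⇒ negate
  Longitude: 179 + 44.617/60 = 179.743617
  W → negative
Point 5:
  φ: 70° + 30/60 + 45.8/3600 = 70 + 0.500000 + 0.012722 = 70.512722
  S → negative
  Lon: 32′ + 52.6″ = 32.87667′; 54 + 32.87667/60 = 54.547944
  W ⇒ negate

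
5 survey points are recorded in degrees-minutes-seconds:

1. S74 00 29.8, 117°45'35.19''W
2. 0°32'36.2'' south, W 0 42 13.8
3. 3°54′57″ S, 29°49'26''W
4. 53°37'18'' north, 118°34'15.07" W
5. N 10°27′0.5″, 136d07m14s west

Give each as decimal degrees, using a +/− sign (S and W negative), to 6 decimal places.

1. -74.008278, -117.759775
2. -0.543389, -0.703833
3. -3.915833, -29.823889
4. 53.621667, -118.570853
5. 10.450139, -136.120556

Point 1:
  Latitude: 0′ + 29.8″ = 0.49667′; 74 + 0.49667/60 = 74.0082778
  S → negative
  Lon: 45′ + 35.19″ = 45.58650′; 117 + 45.58650/60 = 117.7597750
  W ⇒ negate
Point 2:
  Lat: 32′ + 36.2″ = 32.60333′; 0 + 32.60333/60 = 0.5433889
  S → negative
  Longitude: 0° + 42/60 + 13.8/3600 = 0 + 0.700000 + 0.003833 = 0.7038333
  hemisphere W, so the sign is −
Point 3:
  φ: 3 + 54/60 + 57/3600 = 3.9158333
  hemisphere S, so the sign is −
  λ: 49′ + 26″ = 49.43333′; 29 + 49.43333/60 = 29.8238889
  W ⇒ negate
Point 4:
  Latitude: 53° + 37/60 + 18/3600 = 53 + 0.616667 + 0.005000 = 53.6216667
  N ⇒ keep positive
  Lon: 34′ + 15.07″ = 34.25117′; 118 + 34.25117/60 = 118.5708528
  W ⇒ negate
Point 5:
  Latitude: 27′ + 0.5″ = 27.00833′; 10 + 27.00833/60 = 10.4501389
  N → positive
  Lon: 7′ + 14″ = 7.23333′; 136 + 7.23333/60 = 136.1205556
  W ⇒ negate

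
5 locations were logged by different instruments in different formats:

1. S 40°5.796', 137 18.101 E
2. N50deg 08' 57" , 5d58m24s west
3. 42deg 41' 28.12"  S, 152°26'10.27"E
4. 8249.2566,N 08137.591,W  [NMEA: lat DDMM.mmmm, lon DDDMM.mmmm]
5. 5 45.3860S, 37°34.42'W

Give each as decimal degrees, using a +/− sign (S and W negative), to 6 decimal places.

Point 1:
  Lat: 5.796′ = 0.096600°; total 40.0966000
  S ⇒ negate
  Lon: 137 + 18.101/60 = 137.3016833
  E ⇒ keep positive
Point 2:
  Lat: 50° + 8/60 + 57/3600 = 50 + 0.133333 + 0.015833 = 50.1491667
  N → positive
  λ: 5 + 58/60 + 24/3600 = 5.9733333
  W → negative
Point 3:
  Lat: 42 + 41/60 + 28.12/3600 = 42.6911444
  S → negative
  λ: 26′ + 10.27″ = 26.17117′; 152 + 26.17117/60 = 152.4361861
  E → positive
Point 4:
  Lat: split at 2 digits → 82° and 49.2566′; 82 + 49.2566/60 = 82.8209433
  N → positive
  λ: split at 3 digits → 081° and 37.591′; 81 + 37.591/60 = 81.6265167
  W → negative
Point 5:
  Lat: 45.386′ = 0.756433°; total 5.7564333
  hemisphere S, so the sign is −
  λ: 37 + 34.42/60 = 37.5736667
  W → negative

1. -40.096600, 137.301683
2. 50.149167, -5.973333
3. -42.691144, 152.436186
4. 82.820943, -81.626517
5. -5.756433, -37.573667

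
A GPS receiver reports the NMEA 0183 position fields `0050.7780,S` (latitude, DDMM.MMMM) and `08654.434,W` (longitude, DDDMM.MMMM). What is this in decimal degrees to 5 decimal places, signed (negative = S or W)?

-0.84630, -86.90723

φ: split at 2 digits → 00° and 50.778′; 0 + 50.778/60 = 0.846300
hemisphere S, so the sign is −
Lon: split at 3 digits → 086° and 54.434′; 86 + 54.434/60 = 86.907233
W ⇒ negate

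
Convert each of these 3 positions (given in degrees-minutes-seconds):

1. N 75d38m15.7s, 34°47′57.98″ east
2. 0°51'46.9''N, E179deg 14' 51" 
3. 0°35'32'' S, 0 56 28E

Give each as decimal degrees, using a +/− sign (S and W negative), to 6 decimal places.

1. 75.637694, 34.799439
2. 0.863028, 179.247500
3. -0.592222, 0.941111

Point 1:
  Latitude: 38′ + 15.7″ = 38.26167′; 75 + 38.26167/60 = 75.6376944
  N ⇒ keep positive
  λ: 34° + 47/60 + 57.98/3600 = 34 + 0.783333 + 0.016106 = 34.7994389
  E ⇒ keep positive
Point 2:
  Lat: 51′ + 46.9″ = 51.78167′; 0 + 51.78167/60 = 0.8630278
  N → positive
  Lon: 179 + 14/60 + 51/3600 = 179.2475000
  E → positive
Point 3:
  Latitude: 35′ + 32″ = 35.53333′; 0 + 35.53333/60 = 0.5922222
  hemisphere S, so the sign is −
  Lon: 0 + 56/60 + 28/3600 = 0.9411111
  E → positive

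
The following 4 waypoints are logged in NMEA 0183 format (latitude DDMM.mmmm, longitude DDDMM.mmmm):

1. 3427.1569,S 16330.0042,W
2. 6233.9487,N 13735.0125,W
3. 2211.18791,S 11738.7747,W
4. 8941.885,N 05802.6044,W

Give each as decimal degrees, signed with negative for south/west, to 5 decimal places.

Point 1:
  φ: split at 2 digits → 34° and 27.1569′; 34 + 27.1569/60 = 34.452615
  S ⇒ negate
  Longitude: degrees = first 3 digits = 163, minutes = 30.0042; 163 + 30.0042/60 = 163.500070
  W → negative
Point 2:
  φ: split at 2 digits → 62° and 33.9487′; 62 + 33.9487/60 = 62.565812
  N ⇒ keep positive
  Longitude: degrees = first 3 digits = 137, minutes = 35.0125; 137 + 35.0125/60 = 137.583542
  W → negative
Point 3:
  φ: degrees = first 2 digits = 22, minutes = 11.18791; 22 + 11.18791/60 = 22.186465
  S ⇒ negate
  Lon: split at 3 digits → 117° and 38.7747′; 117 + 38.7747/60 = 117.646245
  hemisphere W, so the sign is −
Point 4:
  Lat: degrees = first 2 digits = 89, minutes = 41.885; 89 + 41.885/60 = 89.698083
  N → positive
  Lon: degrees = first 3 digits = 58, minutes = 2.6044; 58 + 2.6044/60 = 58.043407
  hemisphere W, so the sign is −

1. -34.45262, -163.50007
2. 62.56581, -137.58354
3. -22.18647, -117.64625
4. 89.69808, -58.04341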